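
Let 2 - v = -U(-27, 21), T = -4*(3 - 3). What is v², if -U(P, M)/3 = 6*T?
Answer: 4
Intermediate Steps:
T = 0 (T = -4*0 = 0)
U(P, M) = 0 (U(P, M) = -18*0 = -3*0 = 0)
v = 2 (v = 2 - (-1)*0 = 2 - 1*0 = 2 + 0 = 2)
v² = 2² = 4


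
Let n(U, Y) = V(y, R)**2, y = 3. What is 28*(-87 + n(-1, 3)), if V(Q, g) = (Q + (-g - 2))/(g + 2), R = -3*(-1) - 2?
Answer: -2436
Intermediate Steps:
R = 1 (R = 3 - 2 = 1)
V(Q, g) = (-2 + Q - g)/(2 + g) (V(Q, g) = (Q + (-2 - g))/(2 + g) = (-2 + Q - g)/(2 + g))
n(U, Y) = 0 (n(U, Y) = ((-2 + 3 - 1*1)/(2 + 1))**2 = ((-2 + 3 - 1)/3)**2 = ((1/3)*0)**2 = 0**2 = 0)
28*(-87 + n(-1, 3)) = 28*(-87 + 0) = 28*(-87) = -2436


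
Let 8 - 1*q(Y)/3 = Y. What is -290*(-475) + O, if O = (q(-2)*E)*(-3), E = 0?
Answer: 137750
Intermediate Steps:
q(Y) = 24 - 3*Y
O = 0 (O = ((24 - 3*(-2))*0)*(-3) = ((24 + 6)*0)*(-3) = (30*0)*(-3) = 0*(-3) = 0)
-290*(-475) + O = -290*(-475) + 0 = 137750 + 0 = 137750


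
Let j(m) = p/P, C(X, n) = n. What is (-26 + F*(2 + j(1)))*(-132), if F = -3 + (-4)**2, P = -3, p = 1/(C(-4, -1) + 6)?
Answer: 572/5 ≈ 114.40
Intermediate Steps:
p = 1/5 (p = 1/(-1 + 6) = 1/5 ≈ 0.20000)
j(m) = -1/15 (j(m) = (1/5)/(-3) = (1/5)*(-1/3) = -1/15)
F = 13 (F = -3 + 16 = 13)
(-26 + F*(2 + j(1)))*(-132) = (-26 + 13*(2 - 1/15))*(-132) = (-26 + 13*(29/15))*(-132) = (-26 + 377/15)*(-132) = -13/15*(-132) = 572/5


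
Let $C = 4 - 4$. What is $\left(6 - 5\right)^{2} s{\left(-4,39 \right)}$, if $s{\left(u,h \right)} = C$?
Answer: $0$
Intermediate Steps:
$C = 0$ ($C = 4 - 4 = 0$)
$s{\left(u,h \right)} = 0$
$\left(6 - 5\right)^{2} s{\left(-4,39 \right)} = \left(6 - 5\right)^{2} \cdot 0 = 1^{2} \cdot 0 = 1 \cdot 0 = 0$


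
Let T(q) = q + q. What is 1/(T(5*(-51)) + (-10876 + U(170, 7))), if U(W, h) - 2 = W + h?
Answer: -1/11207 ≈ -8.9230e-5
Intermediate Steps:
U(W, h) = 2 + W + h (U(W, h) = 2 + (W + h) = 2 + W + h)
T(q) = 2*q
1/(T(5*(-51)) + (-10876 + U(170, 7))) = 1/(2*(5*(-51)) + (-10876 + (2 + 170 + 7))) = 1/(2*(-255) + (-10876 + 179)) = 1/(-510 - 10697) = 1/(-11207) = -1/11207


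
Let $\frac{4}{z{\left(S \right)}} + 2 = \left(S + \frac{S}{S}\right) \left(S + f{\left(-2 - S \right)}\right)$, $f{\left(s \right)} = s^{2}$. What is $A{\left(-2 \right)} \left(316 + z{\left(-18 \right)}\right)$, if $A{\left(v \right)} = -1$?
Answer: $- \frac{319791}{1012} \approx -316.0$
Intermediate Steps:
$z{\left(S \right)} = \frac{4}{-2 + \left(1 + S\right) \left(S + \left(-2 - S\right)^{2}\right)}$ ($z{\left(S \right)} = \frac{4}{-2 + \left(S + \frac{S}{S}\right) \left(S + \left(-2 - S\right)^{2}\right)} = \frac{4}{-2 + \left(S + 1\right) \left(S + \left(-2 - S\right)^{2}\right)} = \frac{4}{-2 + \left(1 + S\right) \left(S + \left(-2 - S\right)^{2}\right)}$)
$A{\left(-2 \right)} \left(316 + z{\left(-18 \right)}\right) = - (316 + \frac{4}{2 + \left(-18\right)^{3} + 6 \left(-18\right)^{2} + 9 \left(-18\right)}) = - (316 + \frac{4}{2 - 5832 + 6 \cdot 324 - 162}) = - (316 + \frac{4}{2 - 5832 + 1944 - 162}) = - (316 + \frac{4}{-4048}) = - (316 + 4 \left(- \frac{1}{4048}\right)) = - (316 - \frac{1}{1012}) = \left(-1\right) \frac{319791}{1012} = - \frac{319791}{1012}$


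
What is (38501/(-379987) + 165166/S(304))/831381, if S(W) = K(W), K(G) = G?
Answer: 31374614269/48018923751144 ≈ 0.00065338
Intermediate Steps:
S(W) = W
(38501/(-379987) + 165166/S(304))/831381 = (38501/(-379987) + 165166/304)/831381 = (38501*(-1/379987) + 165166*(1/304))*(1/831381) = (-38501/379987 + 82583/152)*(1/831381) = (31374614269/57758024)*(1/831381) = 31374614269/48018923751144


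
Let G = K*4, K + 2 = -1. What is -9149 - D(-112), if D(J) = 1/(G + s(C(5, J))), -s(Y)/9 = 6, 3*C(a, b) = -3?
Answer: -603833/66 ≈ -9149.0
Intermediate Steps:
K = -3 (K = -2 - 1 = -3)
C(a, b) = -1 (C(a, b) = (1/3)*(-3) = -1)
s(Y) = -54 (s(Y) = -9*6 = -54)
G = -12 (G = -3*4 = -12)
D(J) = -1/66 (D(J) = 1/(-12 - 54) = 1/(-66) = -1/66)
-9149 - D(-112) = -9149 - 1*(-1/66) = -9149 + 1/66 = -603833/66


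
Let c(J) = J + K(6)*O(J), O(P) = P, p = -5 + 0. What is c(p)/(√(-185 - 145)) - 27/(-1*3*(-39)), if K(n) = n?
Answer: -3/13 + 7*I*√330/66 ≈ -0.23077 + 1.9267*I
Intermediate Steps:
p = -5
c(J) = 7*J (c(J) = J + 6*J = 7*J)
c(p)/(√(-185 - 145)) - 27/(-1*3*(-39)) = (7*(-5))/(√(-185 - 145)) - 27/(-1*3*(-39)) = -35*(-I*√330/330) - 27/((-3*(-39))) = -35*(-I*√330/330) - 27/117 = -(-7)*I*√330/66 - 27*1/117 = 7*I*√330/66 - 3/13 = -3/13 + 7*I*√330/66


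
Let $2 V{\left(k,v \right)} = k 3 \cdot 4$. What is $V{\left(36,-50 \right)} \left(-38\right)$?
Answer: $-8208$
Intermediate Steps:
$V{\left(k,v \right)} = 6 k$ ($V{\left(k,v \right)} = \frac{k 3 \cdot 4}{2} = \frac{3 k 4}{2} = \frac{12 k}{2} = 6 k$)
$V{\left(36,-50 \right)} \left(-38\right) = 6 \cdot 36 \left(-38\right) = 216 \left(-38\right) = -8208$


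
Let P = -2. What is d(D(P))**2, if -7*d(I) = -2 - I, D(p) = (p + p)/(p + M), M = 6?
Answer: 1/49 ≈ 0.020408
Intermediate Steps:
D(p) = 2*p/(6 + p) (D(p) = (p + p)/(p + 6) = (2*p)/(6 + p) = 2*p/(6 + p))
d(I) = 2/7 + I/7 (d(I) = -(-2 - I)/7 = 2/7 + I/7)
d(D(P))**2 = (2/7 + (2*(-2)/(6 - 2))/7)**2 = (2/7 + (2*(-2)/4)/7)**2 = (2/7 + (2*(-2)*(1/4))/7)**2 = (2/7 + (1/7)*(-1))**2 = (2/7 - 1/7)**2 = (1/7)**2 = 1/49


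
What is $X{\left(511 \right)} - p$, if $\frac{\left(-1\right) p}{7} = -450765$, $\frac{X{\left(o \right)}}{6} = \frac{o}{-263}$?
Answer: $- \frac{829861431}{263} \approx -3.1554 \cdot 10^{6}$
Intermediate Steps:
$X{\left(o \right)} = - \frac{6 o}{263}$ ($X{\left(o \right)} = 6 \frac{o}{-263} = 6 o \left(- \frac{1}{263}\right) = 6 \left(- \frac{o}{263}\right) = - \frac{6 o}{263}$)
$p = 3155355$ ($p = \left(-7\right) \left(-450765\right) = 3155355$)
$X{\left(511 \right)} - p = \left(- \frac{6}{263}\right) 511 - 3155355 = - \frac{3066}{263} - 3155355 = - \frac{829861431}{263}$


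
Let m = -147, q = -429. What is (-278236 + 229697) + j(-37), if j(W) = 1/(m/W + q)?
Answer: -763324351/15726 ≈ -48539.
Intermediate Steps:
j(W) = 1/(-429 - 147/W) (j(W) = 1/(-147/W - 429) = 1/(-429 - 147/W))
(-278236 + 229697) + j(-37) = (-278236 + 229697) + (⅓)*(-37)/(-49 - 143*(-37)) = -48539 + (⅓)*(-37)/(-49 + 5291) = -48539 + (⅓)*(-37)/5242 = -48539 + (⅓)*(-37)*(1/5242) = -48539 - 37/15726 = -763324351/15726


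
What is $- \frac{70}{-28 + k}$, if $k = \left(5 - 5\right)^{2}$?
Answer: $\frac{5}{2} \approx 2.5$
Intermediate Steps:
$k = 0$ ($k = 0^{2} = 0$)
$- \frac{70}{-28 + k} = - \frac{70}{-28 + 0} = - \frac{70}{-28} = \left(-70\right) \left(- \frac{1}{28}\right) = \frac{5}{2}$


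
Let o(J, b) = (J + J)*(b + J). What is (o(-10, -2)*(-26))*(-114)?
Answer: 711360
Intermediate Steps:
o(J, b) = 2*J*(J + b) (o(J, b) = (2*J)*(J + b) = 2*J*(J + b))
(o(-10, -2)*(-26))*(-114) = ((2*(-10)*(-10 - 2))*(-26))*(-114) = ((2*(-10)*(-12))*(-26))*(-114) = (240*(-26))*(-114) = -6240*(-114) = 711360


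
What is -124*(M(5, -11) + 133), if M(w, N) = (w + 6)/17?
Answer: -281728/17 ≈ -16572.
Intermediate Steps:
M(w, N) = 6/17 + w/17 (M(w, N) = (6 + w)*(1/17) = 6/17 + w/17)
-124*(M(5, -11) + 133) = -124*((6/17 + (1/17)*5) + 133) = -124*((6/17 + 5/17) + 133) = -124*(11/17 + 133) = -124*2272/17 = -281728/17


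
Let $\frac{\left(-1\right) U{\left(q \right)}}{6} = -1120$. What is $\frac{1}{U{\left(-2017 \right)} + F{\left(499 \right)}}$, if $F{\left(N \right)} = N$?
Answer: $\frac{1}{7219} \approx 0.00013852$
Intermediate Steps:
$U{\left(q \right)} = 6720$ ($U{\left(q \right)} = \left(-6\right) \left(-1120\right) = 6720$)
$\frac{1}{U{\left(-2017 \right)} + F{\left(499 \right)}} = \frac{1}{6720 + 499} = \frac{1}{7219}$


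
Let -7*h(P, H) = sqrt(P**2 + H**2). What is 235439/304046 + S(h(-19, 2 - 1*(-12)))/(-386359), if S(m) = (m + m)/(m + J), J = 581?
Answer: 188067248471104797/242870104849972631 + 4067*sqrt(557)/3195175793794 ≈ 0.77435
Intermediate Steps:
h(P, H) = -sqrt(H**2 + P**2)/7 (h(P, H) = -sqrt(P**2 + H**2)/7 = -sqrt(H**2 + P**2)/7)
S(m) = 2*m/(581 + m) (S(m) = (m + m)/(m + 581) = (2*m)/(581 + m) = 2*m/(581 + m))
235439/304046 + S(h(-19, 2 - 1*(-12)))/(-386359) = 235439/304046 + (2*(-sqrt((2 - 1*(-12))**2 + (-19)**2)/7)/(581 - sqrt((2 - 1*(-12))**2 + (-19)**2)/7))/(-386359) = 235439*(1/304046) + (2*(-sqrt((2 + 12)**2 + 361)/7)/(581 - sqrt((2 + 12)**2 + 361)/7))*(-1/386359) = 235439/304046 + (2*(-sqrt(14**2 + 361)/7)/(581 - sqrt(14**2 + 361)/7))*(-1/386359) = 235439/304046 + (2*(-sqrt(196 + 361)/7)/(581 - sqrt(196 + 361)/7))*(-1/386359) = 235439/304046 + (2*(-sqrt(557)/7)/(581 - sqrt(557)/7))*(-1/386359) = 235439/304046 - 2*sqrt(557)/(7*(581 - sqrt(557)/7))*(-1/386359) = 235439/304046 + 2*sqrt(557)/(2704513*(581 - sqrt(557)/7))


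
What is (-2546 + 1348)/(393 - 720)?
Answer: 1198/327 ≈ 3.6636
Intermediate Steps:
(-2546 + 1348)/(393 - 720) = -1198/(-327) = -1198*(-1/327) = 1198/327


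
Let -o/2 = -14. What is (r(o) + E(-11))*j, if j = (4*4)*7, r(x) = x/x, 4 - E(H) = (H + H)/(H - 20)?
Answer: 14896/31 ≈ 480.52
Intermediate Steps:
o = 28 (o = -2*(-14) = 28)
E(H) = 4 - 2*H/(-20 + H) (E(H) = 4 - (H + H)/(H - 20) = 4 - 2*H/(-20 + H))
r(x) = 1
j = 112 (j = 16*7 = 112)
(r(o) + E(-11))*j = (1 + 2*(-40 - 11)/(-20 - 11))*112 = (1 + 2*(-51)/(-31))*112 = (1 + 2*(-1/31)*(-51))*112 = (1 + 102/31)*112 = (133/31)*112 = 14896/31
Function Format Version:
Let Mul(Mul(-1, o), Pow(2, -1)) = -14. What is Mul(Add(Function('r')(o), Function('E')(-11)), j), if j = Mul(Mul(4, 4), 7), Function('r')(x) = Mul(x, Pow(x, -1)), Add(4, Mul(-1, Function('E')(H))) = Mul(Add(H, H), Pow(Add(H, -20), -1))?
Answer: Rational(14896, 31) ≈ 480.52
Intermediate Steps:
o = 28 (o = Mul(-2, -14) = 28)
Function('E')(H) = Add(4, Mul(-2, H, Pow(Add(-20, H), -1))) (Function('E')(H) = Add(4, Mul(-1, Mul(Add(H, H), Pow(Add(H, -20), -1)))) = Add(4, Mul(-1, Mul(Mul(2, H), Pow(Add(-20, H), -1)))) = Add(4, Mul(-1, Mul(2, H, Pow(Add(-20, H), -1)))) = Add(4, Mul(-2, H, Pow(Add(-20, H), -1))))
Function('r')(x) = 1
j = 112 (j = Mul(16, 7) = 112)
Mul(Add(Function('r')(o), Function('E')(-11)), j) = Mul(Add(1, Mul(2, Pow(Add(-20, -11), -1), Add(-40, -11))), 112) = Mul(Add(1, Mul(2, Pow(-31, -1), -51)), 112) = Mul(Add(1, Mul(2, Rational(-1, 31), -51)), 112) = Mul(Add(1, Rational(102, 31)), 112) = Mul(Rational(133, 31), 112) = Rational(14896, 31)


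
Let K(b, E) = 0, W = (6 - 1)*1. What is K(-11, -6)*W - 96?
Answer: -96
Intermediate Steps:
W = 5 (W = 5*1 = 5)
K(-11, -6)*W - 96 = 0*5 - 96 = 0 - 96 = -96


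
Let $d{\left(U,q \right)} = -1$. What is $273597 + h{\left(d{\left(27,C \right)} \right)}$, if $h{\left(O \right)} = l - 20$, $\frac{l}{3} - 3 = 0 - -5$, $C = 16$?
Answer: $273601$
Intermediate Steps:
$l = 24$ ($l = 9 + 3 \left(0 - -5\right) = 9 + 3 \left(0 + 5\right) = 9 + 3 \cdot 5 = 9 + 15 = 24$)
$h{\left(O \right)} = 4$ ($h{\left(O \right)} = 24 - 20 = 4$)
$273597 + h{\left(d{\left(27,C \right)} \right)} = 273597 + 4 = 273601$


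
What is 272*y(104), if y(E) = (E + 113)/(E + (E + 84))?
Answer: 14756/73 ≈ 202.14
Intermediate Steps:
y(E) = (113 + E)/(84 + 2*E) (y(E) = (113 + E)/(E + (84 + E)) = (113 + E)/(84 + 2*E))
272*y(104) = 272*((113 + 104)/(2*(42 + 104))) = 272*((1/2)*217/146) = 272*((1/2)*(1/146)*217) = 272*(217/292) = 14756/73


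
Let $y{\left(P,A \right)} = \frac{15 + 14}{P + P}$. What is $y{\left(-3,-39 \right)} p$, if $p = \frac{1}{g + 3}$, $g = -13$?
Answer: $\frac{29}{60} \approx 0.48333$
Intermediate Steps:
$y{\left(P,A \right)} = \frac{29}{2 P}$
$p = - \frac{1}{10}$ ($p = \frac{1}{-13 + 3} = \frac{1}{-10} = - \frac{1}{10} \approx -0.1$)
$y{\left(-3,-39 \right)} p = \frac{29}{2 \left(-3\right)} \left(- \frac{1}{10}\right) = \frac{29}{2} \left(- \frac{1}{3}\right) \left(- \frac{1}{10}\right) = \left(- \frac{29}{6}\right) \left(- \frac{1}{10}\right) = \frac{29}{60}$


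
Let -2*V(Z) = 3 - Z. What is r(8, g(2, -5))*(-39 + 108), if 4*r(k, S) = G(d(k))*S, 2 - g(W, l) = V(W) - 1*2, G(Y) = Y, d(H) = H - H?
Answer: 0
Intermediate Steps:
d(H) = 0
V(Z) = -3/2 + Z/2 (V(Z) = -(3 - Z)/2 = -3/2 + Z/2)
g(W, l) = 11/2 - W/2 (g(W, l) = 2 - ((-3/2 + W/2) - 1*2) = 2 - ((-3/2 + W/2) - 2) = 2 - (-7/2 + W/2) = 2 + (7/2 - W/2) = 11/2 - W/2)
r(k, S) = 0 (r(k, S) = (0*S)/4 = (¼)*0 = 0)
r(8, g(2, -5))*(-39 + 108) = 0*(-39 + 108) = 0*69 = 0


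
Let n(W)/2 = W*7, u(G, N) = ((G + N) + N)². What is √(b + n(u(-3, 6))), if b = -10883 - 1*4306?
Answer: I*√14055 ≈ 118.55*I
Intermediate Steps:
u(G, N) = (G + 2*N)²
b = -15189 (b = -10883 - 4306 = -15189)
n(W) = 14*W (n(W) = 2*(W*7) = 2*(7*W) = 14*W)
√(b + n(u(-3, 6))) = √(-15189 + 14*(-3 + 2*6)²) = √(-15189 + 14*(-3 + 12)²) = √(-15189 + 14*9²) = √(-15189 + 14*81) = √(-15189 + 1134) = √(-14055) = I*√14055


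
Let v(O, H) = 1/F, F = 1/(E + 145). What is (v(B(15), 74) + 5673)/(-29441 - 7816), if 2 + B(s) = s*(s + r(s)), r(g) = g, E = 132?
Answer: -5950/37257 ≈ -0.15970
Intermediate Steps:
B(s) = -2 + 2*s**2 (B(s) = -2 + s*(s + s) = -2 + s*(2*s) = -2 + 2*s**2)
F = 1/277 (F = 1/(132 + 145) = 1/277 ≈ 0.0036101)
v(O, H) = 277 (v(O, H) = 1/(1/277) = 277)
(v(B(15), 74) + 5673)/(-29441 - 7816) = (277 + 5673)/(-29441 - 7816) = 5950/(-37257) = 5950*(-1/37257) = -5950/37257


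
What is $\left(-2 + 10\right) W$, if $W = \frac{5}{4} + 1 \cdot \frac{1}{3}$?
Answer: $\frac{38}{3} \approx 12.667$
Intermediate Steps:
$W = \frac{19}{12}$ ($W = 5 \cdot \frac{1}{4} + 1 \cdot \frac{1}{3} = \frac{5}{4} + \frac{1}{3} = \frac{19}{12} \approx 1.5833$)
$\left(-2 + 10\right) W = \left(-2 + 10\right) \frac{19}{12} = 8 \cdot \frac{19}{12} = \frac{38}{3}$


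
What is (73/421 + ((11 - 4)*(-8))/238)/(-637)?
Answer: 443/4559009 ≈ 9.7170e-5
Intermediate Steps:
(73/421 + ((11 - 4)*(-8))/238)/(-637) = (73*(1/421) + (7*(-8))*(1/238))*(-1/637) = (73/421 - 56*1/238)*(-1/637) = (73/421 - 4/17)*(-1/637) = -443/7157*(-1/637) = 443/4559009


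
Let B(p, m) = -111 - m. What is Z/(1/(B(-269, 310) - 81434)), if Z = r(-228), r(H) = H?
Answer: 18662940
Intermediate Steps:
Z = -228
Z/(1/(B(-269, 310) - 81434)) = -(-18592260 - 70680) = -228/(1/((-111 - 310) - 81434)) = -228/(1/(-421 - 81434)) = -228/(1/(-81855)) = -228/(-1/81855) = -228*(-81855) = 18662940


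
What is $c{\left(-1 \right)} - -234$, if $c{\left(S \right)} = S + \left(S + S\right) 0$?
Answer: $233$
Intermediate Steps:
$c{\left(S \right)} = S$ ($c{\left(S \right)} = S + 2 S 0 = S + 0 = S$)
$c{\left(-1 \right)} - -234 = -1 - -234 = -1 + 234 = 233$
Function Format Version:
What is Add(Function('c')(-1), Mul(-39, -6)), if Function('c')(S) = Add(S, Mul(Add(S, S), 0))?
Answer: 233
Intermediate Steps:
Function('c')(S) = S (Function('c')(S) = Add(S, Mul(Mul(2, S), 0)) = Add(S, 0) = S)
Add(Function('c')(-1), Mul(-39, -6)) = Add(-1, Mul(-39, -6)) = Add(-1, 234) = 233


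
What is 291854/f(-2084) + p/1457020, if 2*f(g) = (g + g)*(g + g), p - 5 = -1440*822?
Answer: -246407412663/316395972656 ≈ -0.77879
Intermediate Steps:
p = -1183675 (p = 5 - 1440*822 = 5 - 1183680 = -1183675)
f(g) = 2*g**2 (f(g) = ((g + g)*(g + g))/2 = ((2*g)*(2*g))/2 = (4*g**2)/2 = 2*g**2)
291854/f(-2084) + p/1457020 = 291854/((2*(-2084)**2)) - 1183675/1457020 = 291854/((2*4343056)) - 1183675*1/1457020 = 291854/8686112 - 236735/291404 = 291854*(1/8686112) - 236735/291404 = 145927/4343056 - 236735/291404 = -246407412663/316395972656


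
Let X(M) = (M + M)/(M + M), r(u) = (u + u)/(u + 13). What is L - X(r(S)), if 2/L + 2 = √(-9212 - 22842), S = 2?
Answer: -16031/16029 - I*√32054/16029 ≈ -1.0001 - 0.01117*I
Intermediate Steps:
r(u) = 2*u/(13 + u) (r(u) = (2*u)/(13 + u) = 2*u/(13 + u))
X(M) = 1 (X(M) = (2*M)/((2*M)) = (2*M)*(1/(2*M)) = 1)
L = 2/(-2 + I*√32054) (L = 2/(-2 + √(-9212 - 22842)) = 2/(-2 + √(-32054)) = 2/(-2 + I*√32054) ≈ -0.00012477 - 0.01117*I)
L - X(r(S)) = (-2/16029 - I*√32054/16029) - 1*1 = (-2/16029 - I*√32054/16029) - 1 = -16031/16029 - I*√32054/16029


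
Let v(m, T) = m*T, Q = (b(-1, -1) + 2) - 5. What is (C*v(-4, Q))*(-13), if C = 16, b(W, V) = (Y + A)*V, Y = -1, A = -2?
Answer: 0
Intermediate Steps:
b(W, V) = -3*V (b(W, V) = (-1 - 2)*V = -3*V)
Q = 0 (Q = (-3*(-1) + 2) - 5 = (3 + 2) - 5 = 5 - 5 = 0)
v(m, T) = T*m
(C*v(-4, Q))*(-13) = (16*(0*(-4)))*(-13) = (16*0)*(-13) = 0*(-13) = 0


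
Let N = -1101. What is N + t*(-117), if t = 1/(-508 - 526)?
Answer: -1138317/1034 ≈ -1100.9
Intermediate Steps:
t = -1/1034 (t = 1/(-1034) = -1/1034 ≈ -0.00096712)
N + t*(-117) = -1101 - 1/1034*(-117) = -1101 + 117/1034 = -1138317/1034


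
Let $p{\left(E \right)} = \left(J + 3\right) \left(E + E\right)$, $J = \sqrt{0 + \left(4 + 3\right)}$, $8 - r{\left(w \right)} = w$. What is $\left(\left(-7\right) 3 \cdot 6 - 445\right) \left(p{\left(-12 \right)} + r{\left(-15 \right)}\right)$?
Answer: $27979 + 13704 \sqrt{7} \approx 64236.0$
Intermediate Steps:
$r{\left(w \right)} = 8 - w$
$J = \sqrt{7}$ ($J = \sqrt{0 + 7} = \sqrt{7} \approx 2.6458$)
$p{\left(E \right)} = 2 E \left(3 + \sqrt{7}\right)$ ($p{\left(E \right)} = \left(\sqrt{7} + 3\right) \left(E + E\right) = \left(3 + \sqrt{7}\right) 2 E = 2 E \left(3 + \sqrt{7}\right)$)
$\left(\left(-7\right) 3 \cdot 6 - 445\right) \left(p{\left(-12 \right)} + r{\left(-15 \right)}\right) = \left(\left(-7\right) 3 \cdot 6 - 445\right) \left(2 \left(-12\right) \left(3 + \sqrt{7}\right) + \left(8 - -15\right)\right) = \left(\left(-21\right) 6 - 445\right) \left(\left(-72 - 24 \sqrt{7}\right) + \left(8 + 15\right)\right) = \left(-126 - 445\right) \left(\left(-72 - 24 \sqrt{7}\right) + 23\right) = - 571 \left(-49 - 24 \sqrt{7}\right) = 27979 + 13704 \sqrt{7}$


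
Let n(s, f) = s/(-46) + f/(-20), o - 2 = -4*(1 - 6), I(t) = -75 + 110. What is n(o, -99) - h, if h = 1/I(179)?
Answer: 14307/3220 ≈ 4.4432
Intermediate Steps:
I(t) = 35
h = 1/35 ≈ 0.028571
o = 22 (o = 2 - 4*(1 - 6) = 2 - 4*(-5) = 2 + 20 = 22)
n(s, f) = -f/20 - s/46 (n(s, f) = s*(-1/46) + f*(-1/20) = -s/46 - f/20 = -f/20 - s/46)
n(o, -99) - h = (-1/20*(-99) - 1/46*22) - 1*1/35 = (99/20 - 11/23) - 1/35 = 2057/460 - 1/35 = 14307/3220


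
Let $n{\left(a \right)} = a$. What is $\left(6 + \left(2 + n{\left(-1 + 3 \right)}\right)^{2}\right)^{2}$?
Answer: $484$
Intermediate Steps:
$\left(6 + \left(2 + n{\left(-1 + 3 \right)}\right)^{2}\right)^{2} = \left(6 + \left(2 + \left(-1 + 3\right)\right)^{2}\right)^{2} = \left(6 + \left(2 + 2\right)^{2}\right)^{2} = \left(6 + 4^{2}\right)^{2} = \left(6 + 16\right)^{2} = 22^{2} = 484$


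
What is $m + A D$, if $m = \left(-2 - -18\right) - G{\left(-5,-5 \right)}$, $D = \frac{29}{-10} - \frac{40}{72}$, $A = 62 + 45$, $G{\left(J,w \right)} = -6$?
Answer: $- \frac{31297}{90} \approx -347.74$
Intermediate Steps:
$A = 107$
$D = - \frac{311}{90}$ ($D = 29 \left(- \frac{1}{10}\right) - \frac{5}{9} = - \frac{29}{10} - \frac{5}{9} = - \frac{311}{90} \approx -3.4556$)
$m = 22$ ($m = \left(-2 - -18\right) - -6 = \left(-2 + 18\right) + 6 = 16 + 6 = 22$)
$m + A D = 22 + 107 \left(- \frac{311}{90}\right) = 22 - \frac{33277}{90} = - \frac{31297}{90}$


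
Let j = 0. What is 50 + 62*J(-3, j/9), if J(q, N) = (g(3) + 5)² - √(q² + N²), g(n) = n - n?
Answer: 1414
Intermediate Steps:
g(n) = 0
J(q, N) = 25 - √(N² + q²) (J(q, N) = (0 + 5)² - √(q² + N²) = 5² - √(N² + q²) = 25 - √(N² + q²))
50 + 62*J(-3, j/9) = 50 + 62*(25 - √((0/9)² + (-3)²)) = 50 + 62*(25 - √((0*(⅑))² + 9)) = 50 + 62*(25 - √(0² + 9)) = 50 + 62*(25 - √(0 + 9)) = 50 + 62*(25 - √9) = 50 + 62*(25 - 1*3) = 50 + 62*(25 - 3) = 50 + 62*22 = 50 + 1364 = 1414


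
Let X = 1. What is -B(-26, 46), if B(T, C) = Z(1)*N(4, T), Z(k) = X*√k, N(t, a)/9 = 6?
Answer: -54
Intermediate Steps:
N(t, a) = 54 (N(t, a) = 9*6 = 54)
Z(k) = √k (Z(k) = 1*√k = √k)
B(T, C) = 54 (B(T, C) = √1*54 = 1*54 = 54)
-B(-26, 46) = -1*54 = -54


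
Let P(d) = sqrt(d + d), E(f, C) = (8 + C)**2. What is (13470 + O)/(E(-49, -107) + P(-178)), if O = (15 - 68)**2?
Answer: 159550479/96059957 - 32558*I*sqrt(89)/96059957 ≈ 1.6609 - 0.0031975*I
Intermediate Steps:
O = 2809 (O = (-53)**2 = 2809)
P(d) = sqrt(2)*sqrt(d) (P(d) = sqrt(2*d) = sqrt(2)*sqrt(d))
(13470 + O)/(E(-49, -107) + P(-178)) = (13470 + 2809)/((8 - 107)**2 + sqrt(2)*sqrt(-178)) = 16279/((-99)**2 + sqrt(2)*(I*sqrt(178))) = 16279/(9801 + 2*I*sqrt(89))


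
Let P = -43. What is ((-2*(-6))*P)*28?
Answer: -14448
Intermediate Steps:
((-2*(-6))*P)*28 = (-2*(-6)*(-43))*28 = (12*(-43))*28 = -516*28 = -14448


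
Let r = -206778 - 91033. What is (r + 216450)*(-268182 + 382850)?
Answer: -9329503148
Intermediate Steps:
r = -297811
(r + 216450)*(-268182 + 382850) = (-297811 + 216450)*(-268182 + 382850) = -81361*114668 = -9329503148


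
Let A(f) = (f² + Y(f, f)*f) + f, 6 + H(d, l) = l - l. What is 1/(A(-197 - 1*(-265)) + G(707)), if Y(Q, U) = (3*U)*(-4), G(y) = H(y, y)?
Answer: -1/50802 ≈ -1.9684e-5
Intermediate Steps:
H(d, l) = -6 (H(d, l) = -6 + (l - l) = -6 + 0 = -6)
G(y) = -6
Y(Q, U) = -12*U
A(f) = f - 11*f² (A(f) = (f² + (-12*f)*f) + f = (f² - 12*f²) + f = -11*f² + f = f - 11*f²)
1/(A(-197 - 1*(-265)) + G(707)) = 1/((-197 - 1*(-265))*(1 - 11*(-197 - 1*(-265))) - 6) = 1/((-197 + 265)*(1 - 11*(-197 + 265)) - 6) = 1/(68*(1 - 11*68) - 6) = 1/(68*(1 - 748) - 6) = 1/(68*(-747) - 6) = 1/(-50796 - 6) = 1/(-50802) = -1/50802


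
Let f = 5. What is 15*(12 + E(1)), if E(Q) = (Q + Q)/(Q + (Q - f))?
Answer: 170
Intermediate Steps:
E(Q) = 2*Q/(-5 + 2*Q) (E(Q) = (Q + Q)/(Q + (Q - 1*5)) = (2*Q)/(Q + (Q - 5)) = (2*Q)/(Q + (-5 + Q)) = (2*Q)/(-5 + 2*Q) = 2*Q/(-5 + 2*Q))
15*(12 + E(1)) = 15*(12 + 2*1/(-5 + 2*1)) = 15*(12 + 2*1/(-5 + 2)) = 15*(12 + 2*1/(-3)) = 15*(12 + 2*1*(-⅓)) = 15*(12 - ⅔) = 15*(34/3) = 170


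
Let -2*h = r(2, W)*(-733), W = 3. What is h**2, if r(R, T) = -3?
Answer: 4835601/4 ≈ 1.2089e+6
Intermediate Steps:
h = -2199/2 (h = -(-3)*(-733)/2 = -1/2*2199 = -2199/2 ≈ -1099.5)
h**2 = (-2199/2)**2 = 4835601/4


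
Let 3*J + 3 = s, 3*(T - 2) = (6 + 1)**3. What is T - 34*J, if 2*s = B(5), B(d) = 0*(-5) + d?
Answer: 122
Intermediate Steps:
T = 349/3 (T = 2 + (6 + 1)**3/3 = 2 + (1/3)*7**3 = 2 + (1/3)*343 = 2 + 343/3 = 349/3 ≈ 116.33)
B(d) = d (B(d) = 0 + d = d)
s = 5/2 (s = (1/2)*5 = 5/2 ≈ 2.5000)
J = -1/6 (J = -1 + (1/3)*(5/2) = -1 + 5/6 = -1/6 ≈ -0.16667)
T - 34*J = 349/3 - 34*(-1/6) = 349/3 + 17/3 = 122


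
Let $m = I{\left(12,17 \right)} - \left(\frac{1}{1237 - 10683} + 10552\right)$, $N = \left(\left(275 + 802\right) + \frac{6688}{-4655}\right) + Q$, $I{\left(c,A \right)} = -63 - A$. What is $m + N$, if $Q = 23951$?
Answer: $\frac{33312906173}{2314270} \approx 14395.0$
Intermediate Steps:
$N = \frac{6131508}{245}$ ($N = \left(\left(275 + 802\right) + \frac{6688}{-4655}\right) + 23951 = \left(1077 + 6688 \left(- \frac{1}{4655}\right)\right) + 23951 = \left(1077 - \frac{352}{245}\right) + 23951 = \frac{263513}{245} + 23951 = \frac{6131508}{245} \approx 25027.0$)
$m = - \frac{100429871}{9446}$ ($m = \left(-63 - 17\right) - \left(\frac{1}{1237 - 10683} + 10552\right) = \left(-63 - 17\right) - \left(\frac{1}{-9446} + 10552\right) = -80 - \left(- \frac{1}{9446} + 10552\right) = -80 - \frac{99674191}{9446} = - \frac{100429871}{9446} \approx -10632.0$)
$m + N = - \frac{100429871}{9446} + \frac{6131508}{245} = \frac{33312906173}{2314270}$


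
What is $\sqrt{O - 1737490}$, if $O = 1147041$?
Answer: $i \sqrt{590449} \approx 768.41 i$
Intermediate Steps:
$\sqrt{O - 1737490} = \sqrt{1147041 - 1737490} = \sqrt{-590449} = i \sqrt{590449}$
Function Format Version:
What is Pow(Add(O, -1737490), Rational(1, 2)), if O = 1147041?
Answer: Mul(I, Pow(590449, Rational(1, 2))) ≈ Mul(768.41, I)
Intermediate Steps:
Pow(Add(O, -1737490), Rational(1, 2)) = Pow(Add(1147041, -1737490), Rational(1, 2)) = Pow(-590449, Rational(1, 2)) = Mul(I, Pow(590449, Rational(1, 2)))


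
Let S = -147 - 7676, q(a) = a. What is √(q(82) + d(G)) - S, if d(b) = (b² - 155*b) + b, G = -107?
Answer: 7823 + √28009 ≈ 7990.4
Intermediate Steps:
d(b) = b² - 154*b
S = -7823
√(q(82) + d(G)) - S = √(82 - 107*(-154 - 107)) - 1*(-7823) = √(82 - 107*(-261)) + 7823 = √(82 + 27927) + 7823 = √28009 + 7823 = 7823 + √28009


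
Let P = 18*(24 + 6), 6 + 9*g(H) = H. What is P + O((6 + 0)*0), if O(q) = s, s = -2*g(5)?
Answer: 4862/9 ≈ 540.22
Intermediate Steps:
g(H) = -2/3 + H/9
P = 540 (P = 18*30 = 540)
s = 2/9 (s = -2*(-2/3 + (1/9)*5) = -2*(-2/3 + 5/9) = -2*(-1/9) = 2/9 ≈ 0.22222)
O(q) = 2/9
P + O((6 + 0)*0) = 540 + 2/9 = 4862/9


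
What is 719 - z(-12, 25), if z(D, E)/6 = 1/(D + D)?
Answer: 2877/4 ≈ 719.25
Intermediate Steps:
z(D, E) = 3/D (z(D, E) = 6/(D + D) = 6/((2*D)) = 6*(1/(2*D)) = 3/D)
719 - z(-12, 25) = 719 - 3/(-12) = 719 - 3*(-1)/12 = 719 - 1*(-¼) = 719 + ¼ = 2877/4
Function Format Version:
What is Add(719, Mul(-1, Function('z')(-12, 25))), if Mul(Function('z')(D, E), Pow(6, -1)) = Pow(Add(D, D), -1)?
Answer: Rational(2877, 4) ≈ 719.25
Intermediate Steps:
Function('z')(D, E) = Mul(3, Pow(D, -1)) (Function('z')(D, E) = Mul(6, Pow(Add(D, D), -1)) = Mul(6, Pow(Mul(2, D), -1)) = Mul(6, Mul(Rational(1, 2), Pow(D, -1))) = Mul(3, Pow(D, -1)))
Add(719, Mul(-1, Function('z')(-12, 25))) = Add(719, Mul(-1, Mul(3, Pow(-12, -1)))) = Add(719, Mul(-1, Mul(3, Rational(-1, 12)))) = Add(719, Mul(-1, Rational(-1, 4))) = Add(719, Rational(1, 4)) = Rational(2877, 4)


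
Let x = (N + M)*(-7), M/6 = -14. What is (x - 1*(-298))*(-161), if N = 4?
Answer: -138138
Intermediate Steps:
M = -84 (M = 6*(-14) = -84)
x = 560 (x = (4 - 84)*(-7) = -80*(-7) = 560)
(x - 1*(-298))*(-161) = (560 - 1*(-298))*(-161) = (560 + 298)*(-161) = 858*(-161) = -138138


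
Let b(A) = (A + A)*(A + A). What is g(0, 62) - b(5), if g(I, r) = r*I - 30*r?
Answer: -1960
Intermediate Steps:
b(A) = 4*A² (b(A) = (2*A)*(2*A) = 4*A²)
g(I, r) = -30*r + I*r (g(I, r) = I*r - 30*r = -30*r + I*r)
g(0, 62) - b(5) = 62*(-30 + 0) - 4*5² = 62*(-30) - 4*25 = -1860 - 1*100 = -1860 - 100 = -1960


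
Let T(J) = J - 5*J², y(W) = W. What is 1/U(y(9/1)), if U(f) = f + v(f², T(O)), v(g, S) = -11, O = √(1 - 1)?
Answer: -½ ≈ -0.50000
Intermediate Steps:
O = 0 (O = √0 = 0)
U(f) = -11 + f (U(f) = f - 11 = -11 + f)
1/U(y(9/1)) = 1/(-11 + 9/1) = 1/(-11 + 9*1) = 1/(-11 + 9) = 1/(-2) = -½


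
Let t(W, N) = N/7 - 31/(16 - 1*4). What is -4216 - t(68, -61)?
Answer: -353195/84 ≈ -4204.7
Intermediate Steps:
t(W, N) = -31/12 + N/7 (t(W, N) = N*(⅐) - 31/(16 - 4) = N/7 - 31/12 = -31/12 + N/7)
-4216 - t(68, -61) = -4216 - (-31/12 + (⅐)*(-61)) = -4216 - (-31/12 - 61/7) = -4216 - 1*(-949/84) = -4216 + 949/84 = -353195/84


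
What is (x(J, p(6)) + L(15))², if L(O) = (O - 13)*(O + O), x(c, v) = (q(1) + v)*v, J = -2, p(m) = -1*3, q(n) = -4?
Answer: 6561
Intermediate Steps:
p(m) = -3
x(c, v) = v*(-4 + v) (x(c, v) = (-4 + v)*v = v*(-4 + v))
L(O) = 2*O*(-13 + O) (L(O) = (-13 + O)*(2*O) = 2*O*(-13 + O))
(x(J, p(6)) + L(15))² = (-3*(-4 - 3) + 2*15*(-13 + 15))² = (-3*(-7) + 2*15*2)² = (21 + 60)² = 81² = 6561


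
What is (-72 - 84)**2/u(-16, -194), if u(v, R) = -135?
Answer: -2704/15 ≈ -180.27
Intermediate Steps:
(-72 - 84)**2/u(-16, -194) = (-72 - 84)**2/(-135) = (-156)**2*(-1/135) = 24336*(-1/135) = -2704/15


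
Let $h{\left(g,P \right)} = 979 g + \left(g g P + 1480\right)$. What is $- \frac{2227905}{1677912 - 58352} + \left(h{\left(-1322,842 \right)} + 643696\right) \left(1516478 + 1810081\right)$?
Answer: $\frac{1584913891114406802147}{323912} \approx 4.893 \cdot 10^{15}$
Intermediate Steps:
$h{\left(g,P \right)} = 1480 + 979 g + P g^{2}$ ($h{\left(g,P \right)} = 979 g + \left(g^{2} P + 1480\right) = 979 g + \left(P g^{2} + 1480\right) = 979 g + \left(1480 + P g^{2}\right) = 1480 + 979 g + P g^{2}$)
$- \frac{2227905}{1677912 - 58352} + \left(h{\left(-1322,842 \right)} + 643696\right) \left(1516478 + 1810081\right) = - \frac{2227905}{1677912 - 58352} + \left(\left(1480 + 979 \left(-1322\right) + 842 \left(-1322\right)^{2}\right) + 643696\right) \left(1516478 + 1810081\right) = - \frac{2227905}{1619560} + \left(\left(1480 - 1294238 + 842 \cdot 1747684\right) + 643696\right) 3326559 = \left(-2227905\right) \frac{1}{1619560} + \left(\left(1480 - 1294238 + 1471549928\right) + 643696\right) 3326559 = - \frac{445581}{323912} + \left(1470257170 + 643696\right) 3326559 = - \frac{445581}{323912} + 1470900866 \cdot 3326559 = - \frac{445581}{323912} + 4893038513900094 = \frac{1584913891114406802147}{323912}$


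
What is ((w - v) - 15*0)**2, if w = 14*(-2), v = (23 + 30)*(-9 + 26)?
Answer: 863041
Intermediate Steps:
v = 901 (v = 53*17 = 901)
w = -28
((w - v) - 15*0)**2 = ((-28 - 1*901) - 15*0)**2 = ((-28 - 901) + 0)**2 = (-929 + 0)**2 = (-929)**2 = 863041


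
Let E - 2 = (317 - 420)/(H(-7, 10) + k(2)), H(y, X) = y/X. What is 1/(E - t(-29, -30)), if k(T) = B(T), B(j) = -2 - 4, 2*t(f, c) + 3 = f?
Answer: 67/2236 ≈ 0.029964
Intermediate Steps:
t(f, c) = -3/2 + f/2
B(j) = -6
k(T) = -6
E = 1164/67 (E = 2 + (317 - 420)/(-7/10 - 6) = 2 - 103/(-7*⅒ - 6) = 2 - 103/(-7/10 - 6) = 2 - 103/(-67/10) = 2 - 103*(-10/67) = 2 + 1030/67 = 1164/67 ≈ 17.373)
1/(E - t(-29, -30)) = 1/(1164/67 - (-3/2 + (½)*(-29))) = 1/(1164/67 - (-3/2 - 29/2)) = 1/(1164/67 - 1*(-16)) = 1/(1164/67 + 16) = 1/(2236/67) = 67/2236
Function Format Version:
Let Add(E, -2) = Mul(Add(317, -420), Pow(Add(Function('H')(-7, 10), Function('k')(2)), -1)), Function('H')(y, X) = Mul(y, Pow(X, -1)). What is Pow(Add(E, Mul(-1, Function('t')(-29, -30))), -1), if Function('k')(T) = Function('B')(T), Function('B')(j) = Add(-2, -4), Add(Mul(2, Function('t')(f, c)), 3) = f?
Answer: Rational(67, 2236) ≈ 0.029964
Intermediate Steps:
Function('t')(f, c) = Add(Rational(-3, 2), Mul(Rational(1, 2), f))
Function('B')(j) = -6
Function('k')(T) = -6
E = Rational(1164, 67) (E = Add(2, Mul(Add(317, -420), Pow(Add(Mul(-7, Pow(10, -1)), -6), -1))) = Add(2, Mul(-103, Pow(Add(Mul(-7, Rational(1, 10)), -6), -1))) = Add(2, Mul(-103, Pow(Add(Rational(-7, 10), -6), -1))) = Add(2, Mul(-103, Pow(Rational(-67, 10), -1))) = Add(2, Mul(-103, Rational(-10, 67))) = Add(2, Rational(1030, 67)) = Rational(1164, 67) ≈ 17.373)
Pow(Add(E, Mul(-1, Function('t')(-29, -30))), -1) = Pow(Add(Rational(1164, 67), Mul(-1, Add(Rational(-3, 2), Mul(Rational(1, 2), -29)))), -1) = Pow(Add(Rational(1164, 67), Mul(-1, Add(Rational(-3, 2), Rational(-29, 2)))), -1) = Pow(Add(Rational(1164, 67), Mul(-1, -16)), -1) = Pow(Add(Rational(1164, 67), 16), -1) = Pow(Rational(2236, 67), -1) = Rational(67, 2236)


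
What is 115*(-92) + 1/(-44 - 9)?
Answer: -560741/53 ≈ -10580.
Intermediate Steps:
115*(-92) + 1/(-44 - 9) = -10580 + 1/(-53) = -10580 - 1/53 = -560741/53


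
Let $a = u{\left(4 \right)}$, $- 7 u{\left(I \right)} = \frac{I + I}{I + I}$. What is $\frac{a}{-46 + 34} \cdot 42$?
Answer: $\frac{1}{2} \approx 0.5$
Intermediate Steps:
$u{\left(I \right)} = - \frac{1}{7}$ ($u{\left(I \right)} = - \frac{\left(I + I\right) \frac{1}{I + I}}{7} = - \frac{2 I \frac{1}{2 I}}{7} = \left(- \frac{1}{7}\right) 1 = - \frac{1}{7}$)
$a = - \frac{1}{7} \approx -0.14286$
$\frac{a}{-46 + 34} \cdot 42 = - \frac{1}{7 \left(-46 + 34\right)} 42 = - \frac{1}{7 \left(-12\right)} 42 = \left(- \frac{1}{7}\right) \left(- \frac{1}{12}\right) 42 = \frac{1}{84} \cdot 42 = \frac{1}{2}$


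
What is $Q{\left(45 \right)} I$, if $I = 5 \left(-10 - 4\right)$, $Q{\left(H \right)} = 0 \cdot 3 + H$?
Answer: $-3150$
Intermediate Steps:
$Q{\left(H \right)} = H$ ($Q{\left(H \right)} = 0 + H = H$)
$I = -70$ ($I = 5 \left(-14\right) = -70$)
$Q{\left(45 \right)} I = 45 \left(-70\right) = -3150$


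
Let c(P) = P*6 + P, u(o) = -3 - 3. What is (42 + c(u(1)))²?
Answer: 0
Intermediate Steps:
u(o) = -6
c(P) = 7*P (c(P) = 6*P + P = 7*P)
(42 + c(u(1)))² = (42 + 7*(-6))² = (42 - 42)² = 0² = 0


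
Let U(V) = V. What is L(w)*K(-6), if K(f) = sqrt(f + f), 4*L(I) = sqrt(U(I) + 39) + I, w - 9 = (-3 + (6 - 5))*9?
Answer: I*sqrt(3)*(-9 + sqrt(30))/2 ≈ -3.0508*I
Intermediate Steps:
w = -9 (w = 9 + (-3 + (6 - 5))*9 = 9 + (-3 + 1)*9 = 9 - 2*9 = 9 - 18 = -9)
L(I) = I/4 + sqrt(39 + I)/4 (L(I) = (sqrt(I + 39) + I)/4 = (sqrt(39 + I) + I)/4 = (I + sqrt(39 + I))/4 = I/4 + sqrt(39 + I)/4)
K(f) = sqrt(2)*sqrt(f) (K(f) = sqrt(2*f) = sqrt(2)*sqrt(f))
L(w)*K(-6) = ((1/4)*(-9) + sqrt(39 - 9)/4)*(sqrt(2)*sqrt(-6)) = (-9/4 + sqrt(30)/4)*(sqrt(2)*(I*sqrt(6))) = (-9/4 + sqrt(30)/4)*(2*I*sqrt(3)) = 2*I*sqrt(3)*(-9/4 + sqrt(30)/4)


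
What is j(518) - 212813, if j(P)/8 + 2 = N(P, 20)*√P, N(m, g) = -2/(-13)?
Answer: -212829 + 16*√518/13 ≈ -2.1280e+5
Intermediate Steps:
N(m, g) = 2/13 (N(m, g) = -2*(-1/13) = 2/13)
j(P) = -16 + 16*√P/13 (j(P) = -16 + 8*(2*√P/13) = -16 + 16*√P/13)
j(518) - 212813 = (-16 + 16*√518/13) - 212813 = -212829 + 16*√518/13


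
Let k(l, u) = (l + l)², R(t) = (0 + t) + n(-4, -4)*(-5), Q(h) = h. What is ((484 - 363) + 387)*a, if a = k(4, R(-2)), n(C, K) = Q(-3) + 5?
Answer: 32512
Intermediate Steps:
n(C, K) = 2 (n(C, K) = -3 + 5 = 2)
R(t) = -10 + t (R(t) = (0 + t) + 2*(-5) = t - 10 = -10 + t)
k(l, u) = 4*l² (k(l, u) = (2*l)² = 4*l²)
a = 64 (a = 4*4² = 4*16 = 64)
((484 - 363) + 387)*a = ((484 - 363) + 387)*64 = (121 + 387)*64 = 508*64 = 32512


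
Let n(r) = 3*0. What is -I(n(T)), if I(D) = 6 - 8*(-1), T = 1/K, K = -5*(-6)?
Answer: -14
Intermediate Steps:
K = 30
T = 1/30 ≈ 0.033333
n(r) = 0
I(D) = 14 (I(D) = 6 + 8 = 14)
-I(n(T)) = -1*14 = -14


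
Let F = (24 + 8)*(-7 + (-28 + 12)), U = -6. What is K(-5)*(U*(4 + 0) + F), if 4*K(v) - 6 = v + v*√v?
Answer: -190 + 950*I*√5 ≈ -190.0 + 2124.3*I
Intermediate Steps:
K(v) = 3/2 + v/4 + v^(3/2)/4 (K(v) = 3/2 + (v + v*√v)/4 = 3/2 + (v + v^(3/2))/4 = 3/2 + (v/4 + v^(3/2)/4) = 3/2 + v/4 + v^(3/2)/4)
F = -736 (F = 32*(-7 - 16) = 32*(-23) = -736)
K(-5)*(U*(4 + 0) + F) = (3/2 + (¼)*(-5) + (-5)^(3/2)/4)*(-6*(4 + 0) - 736) = (3/2 - 5/4 + (-5*I*√5)/4)*(-6*4 - 736) = (3/2 - 5/4 - 5*I*√5/4)*(-24 - 736) = (¼ - 5*I*√5/4)*(-760) = -190 + 950*I*√5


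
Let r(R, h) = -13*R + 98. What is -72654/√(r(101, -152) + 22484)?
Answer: -72654*√21269/21269 ≈ -498.18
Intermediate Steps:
r(R, h) = 98 - 13*R
-72654/√(r(101, -152) + 22484) = -72654/√((98 - 13*101) + 22484) = -72654/√((98 - 1313) + 22484) = -72654/√(-1215 + 22484) = -72654*√21269/21269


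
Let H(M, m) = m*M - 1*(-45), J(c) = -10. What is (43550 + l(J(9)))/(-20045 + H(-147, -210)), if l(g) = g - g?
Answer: 4355/1087 ≈ 4.0064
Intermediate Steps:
H(M, m) = 45 + M*m (H(M, m) = M*m + 45 = 45 + M*m)
l(g) = 0
(43550 + l(J(9)))/(-20045 + H(-147, -210)) = (43550 + 0)/(-20045 + (45 - 147*(-210))) = 43550/(-20045 + (45 + 30870)) = 43550/(-20045 + 30915) = 43550/10870 = 43550*(1/10870) = 4355/1087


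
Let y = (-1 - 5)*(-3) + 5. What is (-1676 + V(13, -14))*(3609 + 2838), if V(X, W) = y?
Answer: -10656891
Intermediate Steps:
y = 23 (y = -6*(-3) + 5 = 18 + 5 = 23)
V(X, W) = 23
(-1676 + V(13, -14))*(3609 + 2838) = (-1676 + 23)*(3609 + 2838) = -1653*6447 = -10656891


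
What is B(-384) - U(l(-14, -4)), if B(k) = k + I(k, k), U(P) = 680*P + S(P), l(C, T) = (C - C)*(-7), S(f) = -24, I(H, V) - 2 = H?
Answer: -742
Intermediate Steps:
I(H, V) = 2 + H
l(C, T) = 0 (l(C, T) = 0*(-7) = 0)
U(P) = -24 + 680*P (U(P) = 680*P - 24 = -24 + 680*P)
B(k) = 2 + 2*k (B(k) = k + (2 + k) = 2 + 2*k)
B(-384) - U(l(-14, -4)) = (2 + 2*(-384)) - (-24 + 680*0) = (2 - 768) - (-24 + 0) = -766 - 1*(-24) = -766 + 24 = -742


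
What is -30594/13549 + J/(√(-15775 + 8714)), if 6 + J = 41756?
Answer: -30594/13549 - 41750*I*√7061/7061 ≈ -2.258 - 496.85*I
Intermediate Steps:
J = 41750 (J = -6 + 41756 = 41750)
-30594/13549 + J/(√(-15775 + 8714)) = -30594/13549 + 41750/(√(-15775 + 8714)) = -30594*1/13549 + 41750/(√(-7061)) = -30594/13549 + 41750/((I*√7061)) = -30594/13549 + 41750*(-I*√7061/7061) = -30594/13549 - 41750*I*√7061/7061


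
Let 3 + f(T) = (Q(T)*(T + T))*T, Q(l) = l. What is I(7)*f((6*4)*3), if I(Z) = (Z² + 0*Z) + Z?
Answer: 41803608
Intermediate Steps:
f(T) = -3 + 2*T³ (f(T) = -3 + (T*(T + T))*T = -3 + (T*(2*T))*T = -3 + (2*T²)*T = -3 + 2*T³)
I(Z) = Z + Z² (I(Z) = (Z² + 0) + Z = Z² + Z = Z + Z²)
I(7)*f((6*4)*3) = (7*(1 + 7))*(-3 + 2*((6*4)*3)³) = (7*8)*(-3 + 2*(24*3)³) = 56*(-3 + 2*72³) = 56*(-3 + 2*373248) = 56*(-3 + 746496) = 56*746493 = 41803608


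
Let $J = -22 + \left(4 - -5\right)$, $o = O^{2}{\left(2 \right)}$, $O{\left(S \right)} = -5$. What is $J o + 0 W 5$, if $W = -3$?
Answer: $-325$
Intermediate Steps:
$o = 25$ ($o = \left(-5\right)^{2} = 25$)
$J = -13$ ($J = -22 + \left(4 + 5\right) = -22 + 9 = -13$)
$J o + 0 W 5 = \left(-13\right) 25 + 0 \left(-3\right) 5 = -325 + 0 \cdot 5 = -325 + 0 = -325$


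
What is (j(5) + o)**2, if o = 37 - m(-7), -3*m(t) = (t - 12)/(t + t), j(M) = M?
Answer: 3179089/1764 ≈ 1802.2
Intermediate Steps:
m(t) = -(-12 + t)/(6*t) (m(t) = -(t - 12)/(3*(t + t)) = -(-12 + t)/(3*(2*t)) = -(-12 + t)*1/(2*t)/3 = -(-12 + t)/(6*t))
o = 1573/42 (o = 37 - (12 - 1*(-7))/(6*(-7)) = 37 - (-1)*(12 + 7)/(6*7) = 37 - (-1)*19/(6*7) = 37 - 1*(-19/42) = 37 + 19/42 = 1573/42 ≈ 37.452)
(j(5) + o)**2 = (5 + 1573/42)**2 = (1783/42)**2 = 3179089/1764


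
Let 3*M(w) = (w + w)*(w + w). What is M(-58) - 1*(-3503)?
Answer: 23965/3 ≈ 7988.3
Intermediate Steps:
M(w) = 4*w**2/3 (M(w) = ((w + w)*(w + w))/3 = ((2*w)*(2*w))/3 = (4*w**2)/3 = 4*w**2/3)
M(-58) - 1*(-3503) = (4/3)*(-58)**2 - 1*(-3503) = (4/3)*3364 + 3503 = 13456/3 + 3503 = 23965/3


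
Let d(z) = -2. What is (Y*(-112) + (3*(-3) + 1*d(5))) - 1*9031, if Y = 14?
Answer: -10610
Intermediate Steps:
(Y*(-112) + (3*(-3) + 1*d(5))) - 1*9031 = (14*(-112) + (3*(-3) + 1*(-2))) - 1*9031 = (-1568 + (-9 - 2)) - 9031 = (-1568 - 11) - 9031 = -1579 - 9031 = -10610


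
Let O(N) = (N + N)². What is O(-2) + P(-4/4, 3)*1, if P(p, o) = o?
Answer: 19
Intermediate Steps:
O(N) = 4*N² (O(N) = (2*N)² = 4*N²)
O(-2) + P(-4/4, 3)*1 = 4*(-2)² + 3*1 = 4*4 + 3 = 16 + 3 = 19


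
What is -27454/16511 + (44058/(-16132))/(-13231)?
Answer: -2929561366865/1762074492706 ≈ -1.6626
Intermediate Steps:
-27454/16511 + (44058/(-16132))/(-13231) = -27454*1/16511 + (44058*(-1/16132))*(-1/13231) = -27454/16511 - 22029/8066*(-1/13231) = -27454/16511 + 22029/106721246 = -2929561366865/1762074492706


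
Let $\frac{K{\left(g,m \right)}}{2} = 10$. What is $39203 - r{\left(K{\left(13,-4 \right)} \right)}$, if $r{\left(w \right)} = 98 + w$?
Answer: $39085$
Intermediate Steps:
$K{\left(g,m \right)} = 20$ ($K{\left(g,m \right)} = 2 \cdot 10 = 20$)
$39203 - r{\left(K{\left(13,-4 \right)} \right)} = 39203 - \left(98 + 20\right) = 39203 - 118 = 39085$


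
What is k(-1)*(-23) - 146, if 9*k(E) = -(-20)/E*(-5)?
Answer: -3614/9 ≈ -401.56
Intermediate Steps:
k(E) = -100/(9*E) (k(E) = (-(-20)/E*(-5))/9 = ((20/E)*(-5))/9 = (-100/E)/9 = -100/(9*E))
k(-1)*(-23) - 146 = -100/9/(-1)*(-23) - 146 = -100/9*(-1)*(-23) - 146 = (100/9)*(-23) - 146 = -2300/9 - 146 = -3614/9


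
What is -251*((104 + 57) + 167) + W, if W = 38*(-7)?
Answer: -82594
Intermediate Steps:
W = -266
-251*((104 + 57) + 167) + W = -251*((104 + 57) + 167) - 266 = -251*(161 + 167) - 266 = -251*328 - 266 = -82328 - 266 = -82594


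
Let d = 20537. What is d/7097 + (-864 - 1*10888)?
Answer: -83383407/7097 ≈ -11749.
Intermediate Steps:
d/7097 + (-864 - 1*10888) = 20537/7097 + (-864 - 1*10888) = 20537*(1/7097) + (-864 - 10888) = 20537/7097 - 11752 = -83383407/7097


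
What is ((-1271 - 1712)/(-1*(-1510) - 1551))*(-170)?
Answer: -507110/41 ≈ -12369.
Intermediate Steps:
((-1271 - 1712)/(-1*(-1510) - 1551))*(-170) = -2983/(1510 - 1551)*(-170) = -2983/(-41)*(-170) = -2983*(-1/41)*(-170) = (2983/41)*(-170) = -507110/41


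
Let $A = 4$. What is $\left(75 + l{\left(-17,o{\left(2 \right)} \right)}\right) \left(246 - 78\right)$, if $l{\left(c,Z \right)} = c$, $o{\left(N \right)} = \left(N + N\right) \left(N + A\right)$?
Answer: $9744$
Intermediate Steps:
$o{\left(N \right)} = 2 N \left(4 + N\right)$ ($o{\left(N \right)} = \left(N + N\right) \left(N + 4\right) = 2 N \left(4 + N\right)$)
$\left(75 + l{\left(-17,o{\left(2 \right)} \right)}\right) \left(246 - 78\right) = \left(75 - 17\right) \left(246 - 78\right) = 58 \cdot 168 = 9744$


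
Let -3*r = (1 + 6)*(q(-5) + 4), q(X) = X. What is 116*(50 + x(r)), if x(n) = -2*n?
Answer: 15776/3 ≈ 5258.7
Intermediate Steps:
r = 7/3 (r = -(1 + 6)*(-5 + 4)/3 = -7*(-1)/3 = -1/3*(-7) = 7/3 ≈ 2.3333)
116*(50 + x(r)) = 116*(50 - 2*7/3) = 116*(50 - 14/3) = 116*(136/3) = 15776/3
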